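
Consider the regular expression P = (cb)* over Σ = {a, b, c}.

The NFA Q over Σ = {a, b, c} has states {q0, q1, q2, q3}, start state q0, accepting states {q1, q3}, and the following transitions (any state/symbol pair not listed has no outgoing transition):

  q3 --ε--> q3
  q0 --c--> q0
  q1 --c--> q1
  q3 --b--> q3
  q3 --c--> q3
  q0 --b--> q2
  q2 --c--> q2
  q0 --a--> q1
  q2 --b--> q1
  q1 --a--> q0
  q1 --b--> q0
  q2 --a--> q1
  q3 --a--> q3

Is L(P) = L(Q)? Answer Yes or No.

The empty string ε is accepted by P but rejected by Q.
So L(P) ≠ L(Q).

No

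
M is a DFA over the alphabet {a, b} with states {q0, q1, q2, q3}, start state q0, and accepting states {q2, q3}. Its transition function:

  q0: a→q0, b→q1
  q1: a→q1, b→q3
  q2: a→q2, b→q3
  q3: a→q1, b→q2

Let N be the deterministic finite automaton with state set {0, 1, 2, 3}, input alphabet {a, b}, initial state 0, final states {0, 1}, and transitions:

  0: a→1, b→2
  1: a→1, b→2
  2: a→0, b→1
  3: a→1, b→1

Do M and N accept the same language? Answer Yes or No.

The string bab is accepted by M but rejected by N.
So L(M) ≠ L(N).

No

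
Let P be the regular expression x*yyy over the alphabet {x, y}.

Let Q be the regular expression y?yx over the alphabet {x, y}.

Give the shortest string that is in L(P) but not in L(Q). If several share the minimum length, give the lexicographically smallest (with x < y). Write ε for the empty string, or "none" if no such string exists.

yyy

The string yyy is accepted by P but not by Q.
No shorter string lies in the difference, and yyy is the lexicographically first length-3 string in L(P) \ L(Q).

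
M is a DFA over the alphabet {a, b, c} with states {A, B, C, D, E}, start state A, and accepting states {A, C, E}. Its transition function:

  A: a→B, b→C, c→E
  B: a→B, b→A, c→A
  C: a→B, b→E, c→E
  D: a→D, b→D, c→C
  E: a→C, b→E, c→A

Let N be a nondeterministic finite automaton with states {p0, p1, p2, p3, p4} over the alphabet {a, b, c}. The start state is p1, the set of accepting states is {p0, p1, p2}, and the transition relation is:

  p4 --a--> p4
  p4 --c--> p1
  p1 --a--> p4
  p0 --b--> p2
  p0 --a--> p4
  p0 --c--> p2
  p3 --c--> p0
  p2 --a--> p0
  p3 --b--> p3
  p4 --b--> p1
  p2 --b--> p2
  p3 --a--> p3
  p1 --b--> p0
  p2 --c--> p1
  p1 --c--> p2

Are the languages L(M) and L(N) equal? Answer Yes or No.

Yes

Exploring the product automaton M × N from the start pair (A, p1), following both machines on each input symbol, reaches 4 state pairs: (A, p1), (B, p4), (C, p0), (E, p2).
M accepts in {A, C, E} and N accepts in {p0, p1, p2}. In every reachable pair the two components are either both accepting — (A, p1), (C, p0), (E, p2) — or both non-accepting, so no string is accepted by exactly one of the machines: L(M) \ L(N) and L(N) \ L(M) are both empty.
Hence every string is accepted by M iff it is accepted by N, and the two languages coincide.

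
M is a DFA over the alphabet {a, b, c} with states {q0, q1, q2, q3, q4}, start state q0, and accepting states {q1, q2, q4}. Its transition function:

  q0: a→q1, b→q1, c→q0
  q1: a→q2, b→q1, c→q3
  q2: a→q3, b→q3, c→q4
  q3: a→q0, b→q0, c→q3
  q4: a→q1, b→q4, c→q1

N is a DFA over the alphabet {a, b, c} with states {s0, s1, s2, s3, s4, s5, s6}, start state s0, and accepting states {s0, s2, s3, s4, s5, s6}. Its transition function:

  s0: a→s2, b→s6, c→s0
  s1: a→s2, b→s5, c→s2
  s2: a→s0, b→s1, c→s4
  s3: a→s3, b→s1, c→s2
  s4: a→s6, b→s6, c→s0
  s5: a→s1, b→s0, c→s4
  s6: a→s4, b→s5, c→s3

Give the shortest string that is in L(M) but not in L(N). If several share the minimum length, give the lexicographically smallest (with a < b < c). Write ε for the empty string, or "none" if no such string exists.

The string ab is accepted by M but not by N.
No shorter string lies in the difference, and ab is the lexicographically first length-2 string in L(M) \ L(N).

ab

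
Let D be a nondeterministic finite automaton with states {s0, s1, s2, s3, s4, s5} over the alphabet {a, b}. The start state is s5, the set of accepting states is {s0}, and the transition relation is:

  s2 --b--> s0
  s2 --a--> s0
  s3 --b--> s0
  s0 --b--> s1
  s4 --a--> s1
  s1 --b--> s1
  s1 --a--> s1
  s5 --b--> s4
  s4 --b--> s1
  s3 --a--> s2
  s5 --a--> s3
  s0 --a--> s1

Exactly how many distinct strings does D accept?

3

The useful subgraph on states {s0, s2, s3, s5} is acyclic, so L(D) is finite; the longest accepting path visits 4 useful states, giving maximum string length 3.
Counting accepting paths from s5 by length: 1 of length 2, 2 of length 3. Total 3.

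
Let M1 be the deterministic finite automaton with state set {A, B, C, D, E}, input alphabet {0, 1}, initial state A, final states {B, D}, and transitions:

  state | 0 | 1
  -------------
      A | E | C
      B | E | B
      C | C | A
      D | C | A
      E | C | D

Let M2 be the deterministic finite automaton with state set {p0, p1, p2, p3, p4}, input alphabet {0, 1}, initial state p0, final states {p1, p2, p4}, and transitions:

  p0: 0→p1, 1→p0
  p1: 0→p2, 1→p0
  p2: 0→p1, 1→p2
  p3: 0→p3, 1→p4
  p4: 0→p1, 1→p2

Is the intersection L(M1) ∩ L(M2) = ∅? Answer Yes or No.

Exploring the product automaton M1 × M2 from the start pair (A, p0), following both machines on each input symbol, reaches 7 state pairs: (A, p0), (E, p1), (C, p0), (C, p2), (D, p0), (C, p1), (A, p2).
M1 accepts in {B, D} and M2 accepts in {p1, p2, p4}; no reachable pair has both components accepting, so no string drives both machines to acceptance simultaneously and L(M1) ∩ L(M2) = ∅.
So no string is accepted by both, and the intersection is empty.

Yes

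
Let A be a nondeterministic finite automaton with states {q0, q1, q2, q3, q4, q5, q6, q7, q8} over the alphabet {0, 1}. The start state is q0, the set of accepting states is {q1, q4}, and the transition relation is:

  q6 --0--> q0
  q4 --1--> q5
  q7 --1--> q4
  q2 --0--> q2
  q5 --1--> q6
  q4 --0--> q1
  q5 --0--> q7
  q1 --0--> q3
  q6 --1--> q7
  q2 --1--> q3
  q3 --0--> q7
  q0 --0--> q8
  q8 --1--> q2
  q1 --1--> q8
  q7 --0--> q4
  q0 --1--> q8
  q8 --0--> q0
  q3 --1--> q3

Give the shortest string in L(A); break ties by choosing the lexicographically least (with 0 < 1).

01100

A breadth-first search from q0 reaches an accepting state first via the path q0 → q8 → q2 → q3 → q7 → q4 on input 01100.
No string of length < 5 is accepted (BFS exhausts all shorter strings without reaching an accepting state), and 01100 is the lexicographically least accepting string of length 5.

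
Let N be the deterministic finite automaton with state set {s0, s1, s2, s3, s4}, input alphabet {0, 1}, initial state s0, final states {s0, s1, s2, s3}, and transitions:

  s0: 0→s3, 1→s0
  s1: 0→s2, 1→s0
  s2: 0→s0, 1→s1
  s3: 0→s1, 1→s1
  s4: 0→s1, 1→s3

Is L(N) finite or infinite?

infinite

State s0 is reachable from the start and can reach an accepting state, and it lies on the cycle s0 → s0.
Traversing that cycle any number of times yields accepted strings of unbounded length, so the language is infinite.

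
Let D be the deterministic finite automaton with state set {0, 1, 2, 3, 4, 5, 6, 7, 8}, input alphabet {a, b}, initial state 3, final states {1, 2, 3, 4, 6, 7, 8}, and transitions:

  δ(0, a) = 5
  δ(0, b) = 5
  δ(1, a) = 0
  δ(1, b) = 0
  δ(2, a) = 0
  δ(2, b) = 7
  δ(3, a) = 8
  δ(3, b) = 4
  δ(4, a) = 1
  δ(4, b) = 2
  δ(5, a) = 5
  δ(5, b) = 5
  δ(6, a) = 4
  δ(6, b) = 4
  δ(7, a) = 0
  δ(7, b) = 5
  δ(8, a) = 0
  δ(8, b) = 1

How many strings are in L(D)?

The useful subgraph on states {1, 2, 3, 4, 7, 8} is acyclic, so L(D) is finite; the longest accepting path visits 4 useful states, giving maximum string length 3.
Counting accepting paths from 3 by length: 1 of length 0, 2 of length 1, 3 of length 2, 1 of length 3. Total 7.

7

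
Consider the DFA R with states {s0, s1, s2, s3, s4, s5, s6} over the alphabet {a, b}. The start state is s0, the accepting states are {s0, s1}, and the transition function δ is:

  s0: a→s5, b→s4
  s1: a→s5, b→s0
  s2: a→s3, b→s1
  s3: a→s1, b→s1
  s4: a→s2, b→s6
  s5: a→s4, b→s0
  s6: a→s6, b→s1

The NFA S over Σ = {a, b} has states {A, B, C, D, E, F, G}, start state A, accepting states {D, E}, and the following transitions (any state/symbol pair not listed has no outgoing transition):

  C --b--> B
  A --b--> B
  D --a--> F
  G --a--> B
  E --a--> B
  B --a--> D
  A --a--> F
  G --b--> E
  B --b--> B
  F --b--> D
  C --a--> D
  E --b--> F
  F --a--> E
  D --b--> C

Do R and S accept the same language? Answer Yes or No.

No

The empty string ε is accepted by R but rejected by S.
So L(R) ≠ L(S).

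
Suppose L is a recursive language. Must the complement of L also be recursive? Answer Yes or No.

Run the decider for L and flip its answer; since the decider halts on every input, this decides the complement.
So the recursive languages are closed under complement.

Yes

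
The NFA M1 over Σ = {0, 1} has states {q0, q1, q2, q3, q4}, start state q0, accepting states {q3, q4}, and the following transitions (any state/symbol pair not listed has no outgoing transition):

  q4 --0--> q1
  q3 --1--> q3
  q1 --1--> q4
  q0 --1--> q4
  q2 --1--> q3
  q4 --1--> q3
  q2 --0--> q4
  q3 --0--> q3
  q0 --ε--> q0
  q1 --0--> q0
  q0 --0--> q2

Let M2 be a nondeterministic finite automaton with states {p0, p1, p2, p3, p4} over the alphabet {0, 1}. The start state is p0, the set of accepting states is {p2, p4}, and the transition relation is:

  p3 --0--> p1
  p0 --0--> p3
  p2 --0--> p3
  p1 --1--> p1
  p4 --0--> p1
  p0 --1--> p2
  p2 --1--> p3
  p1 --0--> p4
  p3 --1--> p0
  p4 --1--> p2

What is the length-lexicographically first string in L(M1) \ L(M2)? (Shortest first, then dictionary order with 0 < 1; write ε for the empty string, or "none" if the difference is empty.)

The string 00 is accepted by M1 but not by M2.
No shorter string lies in the difference, and 00 is the lexicographically first length-2 string in L(M1) \ L(M2).

00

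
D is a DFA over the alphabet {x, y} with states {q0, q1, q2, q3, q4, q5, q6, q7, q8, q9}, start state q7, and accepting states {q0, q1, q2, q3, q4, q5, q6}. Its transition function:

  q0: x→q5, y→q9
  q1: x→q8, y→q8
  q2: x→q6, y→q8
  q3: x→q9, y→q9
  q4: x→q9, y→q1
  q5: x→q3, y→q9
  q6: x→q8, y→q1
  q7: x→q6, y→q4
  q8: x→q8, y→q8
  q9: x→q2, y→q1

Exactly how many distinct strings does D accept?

8

The useful subgraph on states {q1, q2, q4, q6, q7, q9} is acyclic, so L(D) is finite; the longest accepting path visits 6 useful states, giving maximum string length 5.
Counting accepting paths from q7 by length: 2 of length 1, 2 of length 2, 2 of length 3, 1 of length 4, 1 of length 5. Total 8.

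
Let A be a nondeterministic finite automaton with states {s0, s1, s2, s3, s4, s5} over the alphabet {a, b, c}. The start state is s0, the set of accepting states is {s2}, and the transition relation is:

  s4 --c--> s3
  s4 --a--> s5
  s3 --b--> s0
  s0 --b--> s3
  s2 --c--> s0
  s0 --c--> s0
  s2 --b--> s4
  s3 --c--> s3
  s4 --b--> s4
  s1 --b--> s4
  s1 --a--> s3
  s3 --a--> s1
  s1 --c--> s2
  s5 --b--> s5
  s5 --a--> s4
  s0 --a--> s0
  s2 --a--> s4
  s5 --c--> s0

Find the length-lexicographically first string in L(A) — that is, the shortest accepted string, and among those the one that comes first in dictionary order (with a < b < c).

A breadth-first search from s0 reaches an accepting state first via the path s0 → s3 → s1 → s2 on input bac.
No string of length < 3 is accepted (BFS exhausts all shorter strings without reaching an accepting state), and bac is the lexicographically least accepting string of length 3.

bac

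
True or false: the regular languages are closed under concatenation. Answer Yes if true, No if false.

Yes

If R₁ and R₂ are regular expressions for the two languages then R₁R₂ denotes L₁L₂; on automata, add ε-moves from every accepting state of an NFA for L₁ to the start state of an NFA for L₂ and keep only the second machine's accepting states.
So the regular languages are closed under concatenation.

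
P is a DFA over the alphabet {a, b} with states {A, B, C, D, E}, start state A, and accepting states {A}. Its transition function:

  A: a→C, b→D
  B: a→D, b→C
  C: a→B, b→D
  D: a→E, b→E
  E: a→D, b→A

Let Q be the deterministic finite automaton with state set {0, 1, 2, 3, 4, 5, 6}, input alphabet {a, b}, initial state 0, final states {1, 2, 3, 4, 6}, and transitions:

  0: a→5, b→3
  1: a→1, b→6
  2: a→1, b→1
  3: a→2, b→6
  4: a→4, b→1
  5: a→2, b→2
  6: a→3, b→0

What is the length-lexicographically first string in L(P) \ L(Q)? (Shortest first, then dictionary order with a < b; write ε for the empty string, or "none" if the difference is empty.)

ε

The empty string ε is accepted by P but not by Q.
Since ε is the unique shortest string, it is the required witness.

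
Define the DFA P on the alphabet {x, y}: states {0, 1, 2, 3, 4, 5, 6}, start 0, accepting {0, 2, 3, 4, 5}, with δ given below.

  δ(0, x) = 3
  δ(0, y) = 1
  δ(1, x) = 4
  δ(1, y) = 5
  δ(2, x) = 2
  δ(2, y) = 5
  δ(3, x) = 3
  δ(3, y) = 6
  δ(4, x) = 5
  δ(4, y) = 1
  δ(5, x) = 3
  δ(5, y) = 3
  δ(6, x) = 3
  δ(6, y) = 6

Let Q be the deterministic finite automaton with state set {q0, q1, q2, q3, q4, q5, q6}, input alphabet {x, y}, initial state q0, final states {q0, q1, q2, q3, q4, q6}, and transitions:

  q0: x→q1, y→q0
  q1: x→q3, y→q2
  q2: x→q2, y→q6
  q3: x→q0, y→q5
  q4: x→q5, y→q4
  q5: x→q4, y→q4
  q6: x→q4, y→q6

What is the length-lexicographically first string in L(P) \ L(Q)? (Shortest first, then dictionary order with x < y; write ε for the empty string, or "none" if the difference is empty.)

yxxy

The string yxxy is accepted by P but not by Q.
No shorter string lies in the difference, and yxxy is the lexicographically first length-4 string in L(P) \ L(Q).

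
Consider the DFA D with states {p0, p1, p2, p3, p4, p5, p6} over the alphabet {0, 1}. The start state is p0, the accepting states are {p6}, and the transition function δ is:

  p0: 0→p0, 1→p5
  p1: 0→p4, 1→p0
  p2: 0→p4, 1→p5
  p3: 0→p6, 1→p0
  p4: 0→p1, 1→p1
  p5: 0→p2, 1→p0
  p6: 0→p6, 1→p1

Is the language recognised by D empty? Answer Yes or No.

Yes

The states reachable from the start state are {p0, p1, p2, p4, p5}.
None of the accepting states {p6} is reachable, so no string is accepted and L(D) = ∅.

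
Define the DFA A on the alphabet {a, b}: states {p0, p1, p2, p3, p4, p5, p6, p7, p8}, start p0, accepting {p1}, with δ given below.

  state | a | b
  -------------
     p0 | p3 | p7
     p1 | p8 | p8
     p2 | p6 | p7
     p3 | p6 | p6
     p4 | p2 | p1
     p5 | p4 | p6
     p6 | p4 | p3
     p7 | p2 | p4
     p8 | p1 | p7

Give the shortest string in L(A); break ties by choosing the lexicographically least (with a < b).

A breadth-first search from p0 reaches an accepting state first via the path p0 → p7 → p4 → p1 on input bbb.
No string of length < 3 is accepted (BFS exhausts all shorter strings without reaching an accepting state), and bbb is the lexicographically least accepting string of length 3.

bbb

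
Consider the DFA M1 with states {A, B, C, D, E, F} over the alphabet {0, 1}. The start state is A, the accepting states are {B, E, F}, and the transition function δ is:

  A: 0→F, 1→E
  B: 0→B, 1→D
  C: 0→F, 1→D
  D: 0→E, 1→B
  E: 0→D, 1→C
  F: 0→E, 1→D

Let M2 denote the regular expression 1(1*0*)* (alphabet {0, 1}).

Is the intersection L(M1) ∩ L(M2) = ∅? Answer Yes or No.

No

The string 1 is accepted by both M1 and M2.
Hence L(M1) ∩ L(M2) ≠ ∅.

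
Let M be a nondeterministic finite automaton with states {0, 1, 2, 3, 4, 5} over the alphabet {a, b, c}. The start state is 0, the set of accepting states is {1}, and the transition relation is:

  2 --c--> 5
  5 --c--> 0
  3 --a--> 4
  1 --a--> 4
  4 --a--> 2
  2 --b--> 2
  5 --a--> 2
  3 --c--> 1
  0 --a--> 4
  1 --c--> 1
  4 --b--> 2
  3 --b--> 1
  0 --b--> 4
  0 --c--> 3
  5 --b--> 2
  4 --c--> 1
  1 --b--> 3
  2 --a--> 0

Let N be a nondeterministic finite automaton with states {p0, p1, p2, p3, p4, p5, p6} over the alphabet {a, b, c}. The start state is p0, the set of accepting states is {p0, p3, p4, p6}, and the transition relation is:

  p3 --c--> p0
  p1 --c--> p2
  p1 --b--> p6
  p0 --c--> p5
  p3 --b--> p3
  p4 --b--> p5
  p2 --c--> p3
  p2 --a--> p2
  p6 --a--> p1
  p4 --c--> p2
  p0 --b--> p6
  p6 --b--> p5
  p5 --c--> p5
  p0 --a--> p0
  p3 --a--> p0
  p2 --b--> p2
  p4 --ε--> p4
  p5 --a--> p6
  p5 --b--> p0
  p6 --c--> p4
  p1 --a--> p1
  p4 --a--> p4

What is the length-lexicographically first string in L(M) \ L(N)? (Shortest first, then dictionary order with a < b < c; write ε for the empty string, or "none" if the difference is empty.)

ac

The string ac is accepted by M but not by N.
No shorter string lies in the difference, and ac is the lexicographically first length-2 string in L(M) \ L(N).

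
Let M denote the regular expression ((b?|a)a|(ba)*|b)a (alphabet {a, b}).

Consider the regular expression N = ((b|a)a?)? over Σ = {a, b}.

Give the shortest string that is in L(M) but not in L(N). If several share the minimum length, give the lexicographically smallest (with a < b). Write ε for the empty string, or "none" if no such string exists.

The string aaa is accepted by M but not by N.
No shorter string lies in the difference, and aaa is the lexicographically first length-3 string in L(M) \ L(N).

aaa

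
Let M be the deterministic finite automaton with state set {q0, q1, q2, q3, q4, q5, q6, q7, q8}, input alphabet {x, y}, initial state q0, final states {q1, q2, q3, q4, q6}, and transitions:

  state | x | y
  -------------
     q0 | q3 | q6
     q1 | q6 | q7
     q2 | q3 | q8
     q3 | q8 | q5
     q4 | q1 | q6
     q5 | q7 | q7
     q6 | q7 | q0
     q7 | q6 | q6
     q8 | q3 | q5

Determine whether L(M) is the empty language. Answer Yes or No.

No

The string x is accepted: the run q0 → q3 ends in the accepting state q3.
Since at least one string is accepted, L(M) is not empty.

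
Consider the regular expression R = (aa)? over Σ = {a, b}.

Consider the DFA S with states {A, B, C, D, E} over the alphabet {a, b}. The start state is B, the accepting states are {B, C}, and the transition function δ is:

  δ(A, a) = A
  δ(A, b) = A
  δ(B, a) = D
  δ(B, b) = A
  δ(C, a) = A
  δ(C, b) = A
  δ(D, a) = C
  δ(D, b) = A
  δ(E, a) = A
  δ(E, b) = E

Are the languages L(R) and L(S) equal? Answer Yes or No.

Converting the expression R to a DFA (subset construction, then merging equivalent states) gives the minimal DFA with states {r0, r1, r2, r3}, start state r0, accepting states {r0, r3} and transitions r0: a→r1, b→r2; r1: a→r3, b→r2; r2: a→r2, b→r2; r3: a→r2, b→r2.
Exploring the product automaton R × S from the start pair (r0, B), following both machines on each input symbol, reaches 4 state pairs: (r0, B), (r1, D), (r2, A), (r3, C).
R accepts in {r0, r3} and S accepts in {B, C}. In every reachable pair the two components are either both accepting — (r0, B), (r3, C) — or both non-accepting, so no string is accepted by exactly one of the machines: L(R) \ L(S) and L(S) \ L(R) are both empty.
Hence every string is accepted by R iff it is accepted by S, and the two languages coincide.

Yes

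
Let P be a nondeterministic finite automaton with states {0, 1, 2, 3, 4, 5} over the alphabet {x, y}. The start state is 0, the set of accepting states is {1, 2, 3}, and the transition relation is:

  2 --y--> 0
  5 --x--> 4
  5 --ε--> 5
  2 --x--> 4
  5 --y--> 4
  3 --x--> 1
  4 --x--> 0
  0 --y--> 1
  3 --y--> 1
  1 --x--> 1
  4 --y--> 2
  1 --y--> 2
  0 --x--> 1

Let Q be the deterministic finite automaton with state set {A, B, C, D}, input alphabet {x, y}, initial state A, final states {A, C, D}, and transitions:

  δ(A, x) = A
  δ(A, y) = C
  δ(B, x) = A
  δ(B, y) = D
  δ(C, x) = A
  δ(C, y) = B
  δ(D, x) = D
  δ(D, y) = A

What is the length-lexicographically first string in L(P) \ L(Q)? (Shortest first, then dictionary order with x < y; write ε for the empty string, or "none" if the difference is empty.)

The string yy is accepted by P but not by Q.
No shorter string lies in the difference, and yy is the lexicographically first length-2 string in L(P) \ L(Q).

yy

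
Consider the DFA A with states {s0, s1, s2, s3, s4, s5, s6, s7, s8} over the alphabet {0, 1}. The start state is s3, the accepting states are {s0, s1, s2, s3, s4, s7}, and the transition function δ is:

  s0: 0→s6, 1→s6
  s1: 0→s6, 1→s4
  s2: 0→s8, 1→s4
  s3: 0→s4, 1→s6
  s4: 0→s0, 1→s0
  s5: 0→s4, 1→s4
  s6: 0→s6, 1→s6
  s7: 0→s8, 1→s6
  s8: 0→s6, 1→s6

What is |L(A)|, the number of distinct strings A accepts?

The useful subgraph on states {s0, s3, s4} is acyclic, so L(A) is finite; the longest accepting path visits 3 useful states, giving maximum string length 2.
Counting accepting paths from s3 by length: 1 of length 0, 1 of length 1, 2 of length 2. Total 4.

4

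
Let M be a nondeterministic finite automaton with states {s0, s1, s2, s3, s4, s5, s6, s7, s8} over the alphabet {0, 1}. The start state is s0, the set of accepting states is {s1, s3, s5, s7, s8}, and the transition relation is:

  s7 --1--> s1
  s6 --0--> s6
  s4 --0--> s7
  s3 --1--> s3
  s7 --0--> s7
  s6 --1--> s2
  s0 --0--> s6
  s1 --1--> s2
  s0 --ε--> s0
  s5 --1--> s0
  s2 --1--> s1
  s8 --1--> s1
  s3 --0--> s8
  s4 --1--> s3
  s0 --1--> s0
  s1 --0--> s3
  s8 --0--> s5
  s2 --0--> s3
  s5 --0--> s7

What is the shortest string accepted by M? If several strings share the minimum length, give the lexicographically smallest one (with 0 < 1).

010

A breadth-first search from s0 reaches an accepting state first via the path s0 → s6 → s2 → s3 on input 010.
No string of length < 3 is accepted (BFS exhausts all shorter strings without reaching an accepting state), and 010 is the lexicographically least accepting string of length 3.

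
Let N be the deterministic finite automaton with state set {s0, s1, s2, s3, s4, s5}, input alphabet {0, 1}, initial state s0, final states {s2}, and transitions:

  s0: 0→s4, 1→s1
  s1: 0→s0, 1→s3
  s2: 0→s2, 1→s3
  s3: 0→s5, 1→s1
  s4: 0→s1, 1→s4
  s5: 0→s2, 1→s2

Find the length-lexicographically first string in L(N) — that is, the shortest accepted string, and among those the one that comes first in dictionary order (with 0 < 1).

A breadth-first search from s0 reaches an accepting state first via the path s0 → s1 → s3 → s5 → s2 on input 1100.
No string of length < 4 is accepted (BFS exhausts all shorter strings without reaching an accepting state), and 1100 is the lexicographically least accepting string of length 4.

1100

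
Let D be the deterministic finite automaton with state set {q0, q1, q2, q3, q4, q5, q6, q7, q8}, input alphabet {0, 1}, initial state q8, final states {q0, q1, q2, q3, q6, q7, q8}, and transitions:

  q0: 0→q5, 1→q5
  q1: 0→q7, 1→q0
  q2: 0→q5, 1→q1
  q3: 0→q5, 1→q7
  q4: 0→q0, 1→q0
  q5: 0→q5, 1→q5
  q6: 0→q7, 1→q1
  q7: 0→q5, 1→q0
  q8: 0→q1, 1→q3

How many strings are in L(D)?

8

The useful subgraph on states {q0, q1, q3, q7, q8} is acyclic, so L(D) is finite; the longest accepting path visits 4 useful states, giving maximum string length 3.
Counting accepting paths from q8 by length: 1 of length 0, 2 of length 1, 3 of length 2, 2 of length 3. Total 8.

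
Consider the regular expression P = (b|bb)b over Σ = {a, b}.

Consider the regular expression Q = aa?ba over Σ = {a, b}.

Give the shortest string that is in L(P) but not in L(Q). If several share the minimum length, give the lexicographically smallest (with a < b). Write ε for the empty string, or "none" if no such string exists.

The string bb is accepted by P but not by Q.
No shorter string lies in the difference, and bb is the lexicographically first length-2 string in L(P) \ L(Q).

bb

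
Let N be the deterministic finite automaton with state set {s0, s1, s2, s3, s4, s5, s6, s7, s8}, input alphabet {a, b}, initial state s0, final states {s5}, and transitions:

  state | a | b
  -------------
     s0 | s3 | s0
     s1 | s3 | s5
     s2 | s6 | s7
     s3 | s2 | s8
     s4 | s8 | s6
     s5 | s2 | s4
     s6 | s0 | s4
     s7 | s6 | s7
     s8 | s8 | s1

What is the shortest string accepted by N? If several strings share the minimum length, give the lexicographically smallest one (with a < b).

abbb

A breadth-first search from s0 reaches an accepting state first via the path s0 → s3 → s8 → s1 → s5 on input abbb.
No string of length < 4 is accepted (BFS exhausts all shorter strings without reaching an accepting state), and abbb is the lexicographically least accepting string of length 4.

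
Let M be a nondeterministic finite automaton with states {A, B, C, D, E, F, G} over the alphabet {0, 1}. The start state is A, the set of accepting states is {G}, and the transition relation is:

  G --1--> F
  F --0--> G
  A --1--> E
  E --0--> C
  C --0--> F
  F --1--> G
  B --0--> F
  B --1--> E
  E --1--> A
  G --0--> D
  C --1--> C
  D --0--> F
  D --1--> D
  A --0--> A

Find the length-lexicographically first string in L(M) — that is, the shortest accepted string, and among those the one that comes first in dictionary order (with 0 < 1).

1000

A breadth-first search from A reaches an accepting state first via the path A → E → C → F → G on input 1000.
No string of length < 4 is accepted (BFS exhausts all shorter strings without reaching an accepting state), and 1000 is the lexicographically least accepting string of length 4.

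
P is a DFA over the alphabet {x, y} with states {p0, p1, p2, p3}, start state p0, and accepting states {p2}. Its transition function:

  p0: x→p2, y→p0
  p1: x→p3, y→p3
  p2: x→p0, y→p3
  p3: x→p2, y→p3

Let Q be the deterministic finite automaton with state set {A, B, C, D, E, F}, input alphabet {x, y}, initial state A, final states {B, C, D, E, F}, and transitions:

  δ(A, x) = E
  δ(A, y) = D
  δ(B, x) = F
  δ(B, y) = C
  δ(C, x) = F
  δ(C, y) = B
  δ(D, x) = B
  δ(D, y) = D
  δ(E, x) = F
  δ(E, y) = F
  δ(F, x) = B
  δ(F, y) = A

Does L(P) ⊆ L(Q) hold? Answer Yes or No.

Exploring the product automaton P × Q from the start pair (p0, A), following both machines on each input symbol, reaches 13 state pairs: (p0, A), (p2, E), (p0, D), (p0, F), (p3, F), (p2, B), (p3, A), (p3, C), (p3, D), (p2, F), (p3, B), (p0, B), (p0, C).
P accepts in {p2} and Q accepts in {B, C, D, E, F}. The reachable pairs whose P-component is accepting are (p2, E), (p2, B), (p2, F); in each of them the Q-component is accepting too, so the product for L(P) \ L(Q) (P-component accepting, Q-component rejecting) has no reachable accepting pair and the difference is empty.
Hence every string in L(P) is also in L(Q).

Yes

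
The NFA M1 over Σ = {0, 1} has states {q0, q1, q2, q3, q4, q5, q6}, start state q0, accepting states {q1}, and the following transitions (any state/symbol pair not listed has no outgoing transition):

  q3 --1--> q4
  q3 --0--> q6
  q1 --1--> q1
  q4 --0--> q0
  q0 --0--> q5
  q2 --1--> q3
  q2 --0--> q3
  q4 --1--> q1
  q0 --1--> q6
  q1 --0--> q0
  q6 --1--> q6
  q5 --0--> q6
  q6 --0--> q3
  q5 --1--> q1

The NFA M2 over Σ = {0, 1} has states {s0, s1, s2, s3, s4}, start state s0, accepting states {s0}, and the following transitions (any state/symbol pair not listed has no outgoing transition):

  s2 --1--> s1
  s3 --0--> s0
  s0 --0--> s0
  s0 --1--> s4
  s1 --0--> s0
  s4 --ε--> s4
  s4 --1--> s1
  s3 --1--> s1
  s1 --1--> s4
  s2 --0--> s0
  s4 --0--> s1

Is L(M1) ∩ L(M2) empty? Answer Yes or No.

Exploring the product automaton M1 × M2 from the start pair (q0, s0), following both machines on each input symbol, reaches 11 state pairs: (q0, s0), (q5, s0), (q6, s4), (q6, s0), (q1, s4), (q3, s1), (q6, s1), (q3, s0), (q0, s1), (q1, s1), (q4, s4).
M1 accepts in {q1} and M2 accepts in {s0}; no reachable pair has both components accepting, so no string drives both machines to acceptance simultaneously and L(M1) ∩ L(M2) = ∅.
So no string is accepted by both, and the intersection is empty.

Yes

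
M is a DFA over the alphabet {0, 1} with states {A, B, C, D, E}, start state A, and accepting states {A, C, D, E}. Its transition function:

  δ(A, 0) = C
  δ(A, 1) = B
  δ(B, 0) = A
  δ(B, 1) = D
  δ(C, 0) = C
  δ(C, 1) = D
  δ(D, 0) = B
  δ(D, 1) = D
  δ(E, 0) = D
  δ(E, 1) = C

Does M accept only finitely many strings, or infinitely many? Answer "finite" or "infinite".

infinite

State A is reachable from the start and can reach an accepting state, and it lies on the cycle A → B → A.
Traversing that cycle any number of times yields accepted strings of unbounded length, so the language is infinite.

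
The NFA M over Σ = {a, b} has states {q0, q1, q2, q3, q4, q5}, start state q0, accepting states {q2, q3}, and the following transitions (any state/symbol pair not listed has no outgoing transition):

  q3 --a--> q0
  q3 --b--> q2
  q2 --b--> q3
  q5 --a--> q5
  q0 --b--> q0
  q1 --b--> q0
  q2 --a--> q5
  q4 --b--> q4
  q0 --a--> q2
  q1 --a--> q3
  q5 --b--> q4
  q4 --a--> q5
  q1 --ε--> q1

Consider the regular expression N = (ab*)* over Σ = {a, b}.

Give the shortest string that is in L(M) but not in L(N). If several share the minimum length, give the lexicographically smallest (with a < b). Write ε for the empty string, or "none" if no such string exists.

The string ba is accepted by M but not by N.
No shorter string lies in the difference, and ba is the lexicographically first length-2 string in L(M) \ L(N).

ba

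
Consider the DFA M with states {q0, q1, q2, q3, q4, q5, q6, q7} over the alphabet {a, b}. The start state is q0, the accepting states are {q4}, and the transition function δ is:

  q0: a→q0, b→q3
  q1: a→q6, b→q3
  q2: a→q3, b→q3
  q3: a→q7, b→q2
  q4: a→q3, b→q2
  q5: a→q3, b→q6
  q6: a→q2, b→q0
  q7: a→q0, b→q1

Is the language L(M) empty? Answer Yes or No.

The states reachable from the start state are {q0, q1, q2, q3, q6, q7}.
None of the accepting states {q4} is reachable, so no string is accepted and L(M) = ∅.

Yes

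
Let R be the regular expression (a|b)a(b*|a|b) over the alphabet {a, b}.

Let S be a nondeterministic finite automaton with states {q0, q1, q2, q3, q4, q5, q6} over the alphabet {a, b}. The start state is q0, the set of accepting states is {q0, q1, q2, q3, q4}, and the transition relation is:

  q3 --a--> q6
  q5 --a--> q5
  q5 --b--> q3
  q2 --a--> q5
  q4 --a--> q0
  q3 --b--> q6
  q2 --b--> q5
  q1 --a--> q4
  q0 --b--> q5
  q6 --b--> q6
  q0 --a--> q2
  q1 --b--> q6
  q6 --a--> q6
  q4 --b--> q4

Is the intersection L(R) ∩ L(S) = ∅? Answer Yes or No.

The string aab is accepted by both R and S.
Hence L(R) ∩ L(S) ≠ ∅.

No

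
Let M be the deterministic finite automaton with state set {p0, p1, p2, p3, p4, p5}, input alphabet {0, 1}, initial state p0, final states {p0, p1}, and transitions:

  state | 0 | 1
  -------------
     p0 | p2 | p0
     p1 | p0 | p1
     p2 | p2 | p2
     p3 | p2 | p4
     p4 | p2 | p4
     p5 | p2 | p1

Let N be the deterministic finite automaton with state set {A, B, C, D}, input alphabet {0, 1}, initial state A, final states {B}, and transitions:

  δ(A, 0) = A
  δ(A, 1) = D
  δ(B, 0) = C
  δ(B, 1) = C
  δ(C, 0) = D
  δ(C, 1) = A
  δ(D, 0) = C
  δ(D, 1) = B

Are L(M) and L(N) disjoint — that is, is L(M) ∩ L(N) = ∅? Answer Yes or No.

The string 11 is accepted by both M and N.
Hence L(M) ∩ L(N) ≠ ∅.

No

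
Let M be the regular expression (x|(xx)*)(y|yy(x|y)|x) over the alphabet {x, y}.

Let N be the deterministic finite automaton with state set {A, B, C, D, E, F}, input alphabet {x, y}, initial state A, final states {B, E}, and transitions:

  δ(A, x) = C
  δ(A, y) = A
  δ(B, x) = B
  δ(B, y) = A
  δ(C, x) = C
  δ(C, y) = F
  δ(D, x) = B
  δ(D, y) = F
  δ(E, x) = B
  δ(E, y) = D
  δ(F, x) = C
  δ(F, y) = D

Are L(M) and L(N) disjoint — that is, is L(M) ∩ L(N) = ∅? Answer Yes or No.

The string xyyx is accepted by both M and N.
Hence L(M) ∩ L(N) ≠ ∅.

No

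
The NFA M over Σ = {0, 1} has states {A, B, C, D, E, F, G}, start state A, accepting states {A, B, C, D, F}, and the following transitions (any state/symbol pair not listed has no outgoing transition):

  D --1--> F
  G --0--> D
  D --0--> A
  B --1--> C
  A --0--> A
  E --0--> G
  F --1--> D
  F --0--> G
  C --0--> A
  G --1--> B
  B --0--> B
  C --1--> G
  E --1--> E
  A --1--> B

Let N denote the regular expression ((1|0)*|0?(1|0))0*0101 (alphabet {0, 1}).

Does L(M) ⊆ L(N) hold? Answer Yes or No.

No

The empty string ε is in L(M) but not in L(N).
So L(M) ⊄ L(N).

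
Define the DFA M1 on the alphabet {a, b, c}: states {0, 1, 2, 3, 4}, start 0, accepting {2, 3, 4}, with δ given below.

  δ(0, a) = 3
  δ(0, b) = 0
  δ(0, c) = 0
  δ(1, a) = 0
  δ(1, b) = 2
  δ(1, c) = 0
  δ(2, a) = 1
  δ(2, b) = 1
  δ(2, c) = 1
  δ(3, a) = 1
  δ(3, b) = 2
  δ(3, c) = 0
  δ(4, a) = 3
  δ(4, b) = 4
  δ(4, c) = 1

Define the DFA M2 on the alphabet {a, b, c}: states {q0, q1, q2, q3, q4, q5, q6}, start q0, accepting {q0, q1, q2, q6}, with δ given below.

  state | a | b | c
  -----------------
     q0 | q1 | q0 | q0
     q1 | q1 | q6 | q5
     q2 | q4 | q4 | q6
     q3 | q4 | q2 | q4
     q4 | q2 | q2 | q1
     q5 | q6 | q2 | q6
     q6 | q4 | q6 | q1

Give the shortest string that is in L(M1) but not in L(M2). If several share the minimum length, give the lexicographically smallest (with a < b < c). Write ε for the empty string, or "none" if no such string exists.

The string acba is accepted by M1 but not by M2.
No shorter string lies in the difference, and acba is the lexicographically first length-4 string in L(M1) \ L(M2).

acba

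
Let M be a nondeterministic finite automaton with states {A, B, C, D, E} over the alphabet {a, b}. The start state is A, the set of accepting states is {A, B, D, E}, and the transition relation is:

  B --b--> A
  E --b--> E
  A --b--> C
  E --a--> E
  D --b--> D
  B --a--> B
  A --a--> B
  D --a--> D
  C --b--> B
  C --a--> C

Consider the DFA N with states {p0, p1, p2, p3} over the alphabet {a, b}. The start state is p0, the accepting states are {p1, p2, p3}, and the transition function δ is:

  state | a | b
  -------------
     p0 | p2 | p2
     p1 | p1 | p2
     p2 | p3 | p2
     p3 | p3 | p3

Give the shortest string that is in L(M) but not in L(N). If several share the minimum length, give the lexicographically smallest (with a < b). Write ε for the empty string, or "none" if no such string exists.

The empty string ε is accepted by M but not by N.
Since ε is the unique shortest string, it is the required witness.

ε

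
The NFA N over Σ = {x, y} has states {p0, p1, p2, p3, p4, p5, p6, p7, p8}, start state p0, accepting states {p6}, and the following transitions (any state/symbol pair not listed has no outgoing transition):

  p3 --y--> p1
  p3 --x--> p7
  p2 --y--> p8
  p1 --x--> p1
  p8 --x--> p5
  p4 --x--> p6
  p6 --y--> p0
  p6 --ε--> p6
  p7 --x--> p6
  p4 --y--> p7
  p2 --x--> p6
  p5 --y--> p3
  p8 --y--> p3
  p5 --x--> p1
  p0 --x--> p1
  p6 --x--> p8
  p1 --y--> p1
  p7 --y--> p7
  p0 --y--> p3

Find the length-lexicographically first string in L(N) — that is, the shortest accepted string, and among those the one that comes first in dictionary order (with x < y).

yxx

A breadth-first search from p0 reaches an accepting state first via the path p0 → p3 → p7 → p6 on input yxx.
No string of length < 3 is accepted (BFS exhausts all shorter strings without reaching an accepting state), and yxx is the lexicographically least accepting string of length 3.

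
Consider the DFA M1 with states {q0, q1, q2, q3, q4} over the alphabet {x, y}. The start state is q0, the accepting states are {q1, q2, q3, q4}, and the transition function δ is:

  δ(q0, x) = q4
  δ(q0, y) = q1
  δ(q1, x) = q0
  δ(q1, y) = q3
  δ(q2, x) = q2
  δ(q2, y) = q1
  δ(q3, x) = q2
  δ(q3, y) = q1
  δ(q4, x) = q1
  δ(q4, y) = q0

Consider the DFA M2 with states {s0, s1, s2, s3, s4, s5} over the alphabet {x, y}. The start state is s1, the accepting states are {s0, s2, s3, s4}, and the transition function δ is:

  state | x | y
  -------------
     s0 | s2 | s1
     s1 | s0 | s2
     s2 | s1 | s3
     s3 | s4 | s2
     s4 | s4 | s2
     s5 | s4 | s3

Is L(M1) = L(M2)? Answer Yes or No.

Exploring the product automaton M1 × M2 from the start pair (q0, s1), following both machines on each input symbol, reaches 5 state pairs: (q0, s1), (q4, s0), (q1, s2), (q3, s3), (q2, s4).
M1 accepts in {q1, q2, q3, q4} and M2 accepts in {s0, s2, s3, s4}. In every reachable pair the two components are either both accepting — (q4, s0), (q1, s2), (q3, s3), (q2, s4) — or both non-accepting, so no string is accepted by exactly one of the machines: L(M1) \ L(M2) and L(M2) \ L(M1) are both empty.
Hence every string is accepted by M1 iff it is accepted by M2, and the two languages coincide.

Yes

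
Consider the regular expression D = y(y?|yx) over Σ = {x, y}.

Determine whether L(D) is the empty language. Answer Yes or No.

The string y matches the expression, so it belongs to L(D).
Since L(D) contains at least one string, it is not empty.

No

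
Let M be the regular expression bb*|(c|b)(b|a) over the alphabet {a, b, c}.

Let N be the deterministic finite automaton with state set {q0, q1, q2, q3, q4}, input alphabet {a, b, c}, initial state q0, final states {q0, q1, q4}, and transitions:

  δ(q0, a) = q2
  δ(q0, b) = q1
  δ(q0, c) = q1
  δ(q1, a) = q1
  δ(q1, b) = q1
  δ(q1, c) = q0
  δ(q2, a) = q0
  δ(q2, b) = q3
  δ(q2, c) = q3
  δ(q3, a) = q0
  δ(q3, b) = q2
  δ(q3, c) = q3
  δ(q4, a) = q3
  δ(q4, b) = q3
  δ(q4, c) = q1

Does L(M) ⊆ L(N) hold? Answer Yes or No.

Yes

Converting the expression M to a DFA (subset construction, then merging equivalent states) gives the minimal DFA with states {m0, m1, m2, m3, m4, m5}, start state m0, accepting states {m2, m4, m5} and transitions m0: a→m1, b→m2, c→m3; m1: a→m1, b→m1, c→m1; m2: a→m4, b→m5, c→m1; m3: a→m4, b→m4, c→m1; m4: a→m1, b→m1, c→m1; m5: a→m1, b→m5, c→m1.
Exploring the product automaton M × N from the start pair (m0, q0), following both machines on each input symbol, reaches 9 state pairs: (m0, q0), (m1, q2), (m2, q1), (m3, q1), (m1, q0), (m1, q3), (m4, q1), (m5, q1), (m1, q1).
M accepts in {m2, m4, m5} and N accepts in {q0, q1, q4}. The reachable pairs whose M-component is accepting are (m2, q1), (m4, q1), (m5, q1); in each of them the N-component is accepting too, so the product for L(M) \ L(N) (M-component accepting, N-component rejecting) has no reachable accepting pair and the difference is empty.
Hence every string in L(M) is also in L(N).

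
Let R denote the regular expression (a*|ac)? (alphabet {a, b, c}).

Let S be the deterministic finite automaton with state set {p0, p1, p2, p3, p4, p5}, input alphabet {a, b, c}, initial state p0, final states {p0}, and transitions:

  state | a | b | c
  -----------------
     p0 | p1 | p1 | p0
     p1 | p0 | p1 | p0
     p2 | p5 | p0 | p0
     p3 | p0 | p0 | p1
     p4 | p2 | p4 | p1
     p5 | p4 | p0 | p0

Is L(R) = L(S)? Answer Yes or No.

The string a is accepted by R but rejected by S.
So L(R) ≠ L(S).

No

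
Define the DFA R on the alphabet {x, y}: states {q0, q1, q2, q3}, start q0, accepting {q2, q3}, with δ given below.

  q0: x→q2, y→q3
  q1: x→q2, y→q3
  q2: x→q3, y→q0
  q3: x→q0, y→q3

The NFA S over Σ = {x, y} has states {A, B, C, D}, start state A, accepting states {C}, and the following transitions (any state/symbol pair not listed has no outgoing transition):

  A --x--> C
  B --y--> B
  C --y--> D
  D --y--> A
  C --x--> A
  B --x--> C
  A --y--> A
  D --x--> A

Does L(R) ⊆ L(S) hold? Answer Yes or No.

No

The string y is in L(R) but not in L(S).
So L(R) ⊄ L(S).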